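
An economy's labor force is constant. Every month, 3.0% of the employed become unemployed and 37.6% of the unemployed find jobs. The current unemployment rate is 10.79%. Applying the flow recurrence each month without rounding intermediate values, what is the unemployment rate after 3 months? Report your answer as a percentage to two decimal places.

Unemployment rate after three months ≈ 8.10%.

With a fixed labor force, u_{t+1} = u_t + s·(1−u_t) − f·u_t = u_t·(1−s−f) + s.
Here 1−s−f = 0.594 and s = 0.030.
u_1 = 0.107900 × 0.594 + 0.030 = 0.094093.
u_2 = 0.094093 × 0.594 + 0.030 = 0.085891.
u_3 = 0.085891 × 0.594 + 0.030 = 0.081019.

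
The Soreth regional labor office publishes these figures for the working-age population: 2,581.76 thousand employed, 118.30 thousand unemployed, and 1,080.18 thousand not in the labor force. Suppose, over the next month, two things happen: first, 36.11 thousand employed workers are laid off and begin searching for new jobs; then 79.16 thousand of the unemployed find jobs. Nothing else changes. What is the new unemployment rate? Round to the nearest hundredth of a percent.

New unemployment rate ≈ 2.79%.

Initially, labor force = 2,581.76 + 118.30 = 2,700.06 thousand, so u = 118.30/2,700.06 = 4.38%.
After the first change, employed falls and unemployed rises by 36.11; labor force unchanged → E = 2,545.65, U = 154.41, labor force = 2,700.06 thousand.
After the second change, unemployed falls and employed rises by 79.16; labor force unchanged → E = 2,624.81, U = 75.25, labor force = 2,700.06 thousand.
New unemployment rate = 75.25 / 2,700.06 = 2.79%.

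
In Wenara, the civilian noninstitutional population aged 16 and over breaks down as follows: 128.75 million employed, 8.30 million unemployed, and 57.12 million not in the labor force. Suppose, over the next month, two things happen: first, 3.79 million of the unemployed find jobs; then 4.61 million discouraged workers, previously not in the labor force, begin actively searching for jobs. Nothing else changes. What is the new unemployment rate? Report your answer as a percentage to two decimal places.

New unemployment rate ≈ 6.44%.

Initially, labor force = 128.75 + 8.30 = 137.05 million, so u = 8.30/137.05 = 6.06%.
After the first change, unemployed falls and employed rises by 3.79; labor force unchanged → E = 132.54, U = 4.51, labor force = 137.05 million.
After the second change, unemployed and labor force both rise by 4.61 → E = 132.54, U = 9.12, labor force = 141.66 million.
New unemployment rate = 9.12 / 141.66 = 6.44%.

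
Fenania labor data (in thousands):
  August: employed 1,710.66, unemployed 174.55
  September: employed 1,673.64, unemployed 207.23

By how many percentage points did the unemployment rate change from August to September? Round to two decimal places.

The unemployment rate changed by +1.76 percentage points.

August: labor force = 1,710.66 + 174.55 = 1,885.21; u = 174.55/1,885.21 = 9.26%.
September: labor force = 1,673.64 + 207.23 = 1,880.87; u = 207.23/1,880.87 = 11.02%.
Change = 11.02% − 9.26% = +1.76 pp.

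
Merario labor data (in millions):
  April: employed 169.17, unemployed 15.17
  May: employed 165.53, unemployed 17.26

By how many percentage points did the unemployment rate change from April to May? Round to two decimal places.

April: labor force = 169.17 + 15.17 = 184.34; u = 15.17/184.34 = 8.23%.
May: labor force = 165.53 + 17.26 = 182.79; u = 17.26/182.79 = 9.44%.
Change = 9.44% − 8.23% = +1.21 pp.

The unemployment rate changed by +1.21 percentage points.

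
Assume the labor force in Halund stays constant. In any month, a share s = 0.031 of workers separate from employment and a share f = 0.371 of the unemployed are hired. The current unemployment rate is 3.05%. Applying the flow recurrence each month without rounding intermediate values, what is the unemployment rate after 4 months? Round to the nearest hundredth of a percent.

With a fixed labor force, u_{t+1} = u_t + s·(1−u_t) − f·u_t = u_t·(1−s−f) + s.
Here 1−s−f = 0.598 and s = 0.031.
u_1 = 0.030500 × 0.598 + 0.031 = 0.049239.
u_2 = 0.049239 × 0.598 + 0.031 = 0.060445.
u_3 = 0.060445 × 0.598 + 0.031 = 0.067146.
u_4 = 0.067146 × 0.598 + 0.031 = 0.071153.

Unemployment rate after four months ≈ 7.12%.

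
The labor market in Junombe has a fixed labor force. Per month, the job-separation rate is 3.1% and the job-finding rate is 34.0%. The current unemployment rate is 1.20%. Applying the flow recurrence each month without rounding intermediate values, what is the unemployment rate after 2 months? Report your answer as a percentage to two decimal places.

Unemployment rate after two months ≈ 5.52%.

With a fixed labor force, u_{t+1} = u_t + s·(1−u_t) − f·u_t = u_t·(1−s−f) + s.
Here 1−s−f = 0.629 and s = 0.031.
u_1 = 0.012000 × 0.629 + 0.031 = 0.038548.
u_2 = 0.038548 × 0.629 + 0.031 = 0.055247.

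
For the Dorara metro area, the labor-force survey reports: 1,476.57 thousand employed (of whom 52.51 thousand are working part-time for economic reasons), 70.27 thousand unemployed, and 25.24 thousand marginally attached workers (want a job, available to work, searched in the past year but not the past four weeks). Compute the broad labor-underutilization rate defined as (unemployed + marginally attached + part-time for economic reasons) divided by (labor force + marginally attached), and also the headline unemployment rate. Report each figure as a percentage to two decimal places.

Broad underutilization rate ≈ 9.42%; headline unemployment rate ≈ 4.54%.

Labor force = 1,476.57 + 70.27 = 1,546.84 thousand.
Numerator = 70.27 + 25.24 + 52.51 = 148.02 thousand.
Denominator = 1,546.84 + 25.24 = 1,572.08 thousand.
Broad rate = 148.02 / 1,572.08 = 9.42%.
Headline unemployment rate = 70.27 / 1,546.84 = 4.54%.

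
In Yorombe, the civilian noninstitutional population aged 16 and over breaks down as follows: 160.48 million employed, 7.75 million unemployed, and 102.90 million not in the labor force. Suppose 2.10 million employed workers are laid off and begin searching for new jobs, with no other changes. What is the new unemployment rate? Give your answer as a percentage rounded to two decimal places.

Initially, labor force = 160.48 + 7.75 = 168.23 million, so u = 7.75/168.23 = 4.61%.
After the change, employed falls and unemployed rises by 2.10; labor force unchanged → E = 158.38, U = 9.85, labor force = 168.23 million.
New unemployment rate = 9.85 / 168.23 = 5.86%.

New unemployment rate ≈ 5.86%.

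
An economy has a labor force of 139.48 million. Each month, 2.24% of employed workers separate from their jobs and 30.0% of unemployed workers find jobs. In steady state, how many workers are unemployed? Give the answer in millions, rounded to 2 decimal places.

About 9.69 million are unemployed in steady state.

Steady-state unemployment rate u* = s/(s+f) = 2.24/(2.24+30.0) = 0.069479.
Unemployed = u* × labor force = 0.069479 × 139.48 ≈ 9.69 million.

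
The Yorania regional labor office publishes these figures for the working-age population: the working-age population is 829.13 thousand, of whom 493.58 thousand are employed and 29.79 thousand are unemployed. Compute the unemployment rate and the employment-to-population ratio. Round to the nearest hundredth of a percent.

Labor force = employed + unemployed = 493.58 + 29.79 = 523.37 thousand.
Unemployment rate = 29.79 / 523.37 = 5.69%.
Employment-population ratio = 493.58 / 829.13 = 59.53%.

Unemployment rate ≈ 5.69%; employment-population ratio ≈ 59.53%.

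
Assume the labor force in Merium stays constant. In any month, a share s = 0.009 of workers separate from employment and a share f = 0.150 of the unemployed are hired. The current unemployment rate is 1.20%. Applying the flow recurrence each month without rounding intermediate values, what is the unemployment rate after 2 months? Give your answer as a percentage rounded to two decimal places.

With a fixed labor force, u_{t+1} = u_t + s·(1−u_t) − f·u_t = u_t·(1−s−f) + s.
Here 1−s−f = 0.841 and s = 0.009.
u_1 = 0.012000 × 0.841 + 0.009 = 0.019092.
u_2 = 0.019092 × 0.841 + 0.009 = 0.025056.

Unemployment rate after two months ≈ 2.51%.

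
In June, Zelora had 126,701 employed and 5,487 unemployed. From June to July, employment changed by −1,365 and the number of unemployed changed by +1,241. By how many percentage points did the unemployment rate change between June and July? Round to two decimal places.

June: labor force = 126,701 + 5,487 = 132,188; u = 5,487/132,188 = 4.15%.
July: labor force = 125,336 + 6,728 = 132,064; u = 6,728/132,064 = 5.09%.
Change = 5.09% − 4.15% = +0.94 pp.

The unemployment rate changed by +0.94 percentage points.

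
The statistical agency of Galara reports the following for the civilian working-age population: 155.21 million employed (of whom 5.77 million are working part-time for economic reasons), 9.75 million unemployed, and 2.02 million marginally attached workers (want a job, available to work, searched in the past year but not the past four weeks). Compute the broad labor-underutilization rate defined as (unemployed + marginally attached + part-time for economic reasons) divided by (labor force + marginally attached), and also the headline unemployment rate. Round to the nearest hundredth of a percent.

Labor force = 155.21 + 9.75 = 164.96 million.
Numerator = 9.75 + 2.02 + 5.77 = 17.54 million.
Denominator = 164.96 + 2.02 = 166.98 million.
Broad rate = 17.54 / 166.98 = 10.50%.
Headline unemployment rate = 9.75 / 164.96 = 5.91%.

Broad underutilization rate ≈ 10.50%; headline unemployment rate ≈ 5.91%.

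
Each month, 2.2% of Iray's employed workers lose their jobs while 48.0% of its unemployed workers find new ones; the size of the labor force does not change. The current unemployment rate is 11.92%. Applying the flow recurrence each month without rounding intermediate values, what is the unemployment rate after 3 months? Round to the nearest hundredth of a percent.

With a fixed labor force, u_{t+1} = u_t + s·(1−u_t) − f·u_t = u_t·(1−s−f) + s.
Here 1−s−f = 0.498 and s = 0.022.
u_1 = 0.119200 × 0.498 + 0.022 = 0.081362.
u_2 = 0.081362 × 0.498 + 0.022 = 0.062518.
u_3 = 0.062518 × 0.498 + 0.022 = 0.053134.

Unemployment rate after three months ≈ 5.31%.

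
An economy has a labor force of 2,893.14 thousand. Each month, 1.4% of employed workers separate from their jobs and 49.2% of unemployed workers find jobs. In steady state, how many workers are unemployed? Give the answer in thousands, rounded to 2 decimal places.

About 80.05 thousand are unemployed in steady state.

Steady-state unemployment rate u* = s/(s+f) = 1.4/(1.4+49.2) = 0.027668.
Unemployed = u* × labor force = 0.027668 × 2,893.14 ≈ 80.05 thousand.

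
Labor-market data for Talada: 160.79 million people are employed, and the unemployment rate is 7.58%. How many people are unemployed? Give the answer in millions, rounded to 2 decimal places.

Let U be the number unemployed. The labor force is E + U, and U/(E+U) = 0.0758.
So U = 0.0758 × 160.79 / (1 − 0.0758) = 12.1879 / 0.9242 ≈ 13.19 million.

About 13.19 million are unemployed.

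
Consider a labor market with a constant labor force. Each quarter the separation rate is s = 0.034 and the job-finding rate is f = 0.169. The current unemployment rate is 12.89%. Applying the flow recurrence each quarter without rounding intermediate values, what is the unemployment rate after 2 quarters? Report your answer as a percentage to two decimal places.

Unemployment rate after two quarters ≈ 14.30%.

With a fixed labor force, u_{t+1} = u_t + s·(1−u_t) − f·u_t = u_t·(1−s−f) + s.
Here 1−s−f = 0.797 and s = 0.034.
u_1 = 0.128900 × 0.797 + 0.034 = 0.136733.
u_2 = 0.136733 × 0.797 + 0.034 = 0.142976.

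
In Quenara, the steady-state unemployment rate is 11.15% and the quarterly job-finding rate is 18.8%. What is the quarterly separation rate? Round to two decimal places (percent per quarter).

Separation rate ≈ 2.36% per quarter.

From u* = s/(s+f): s = u·f/(1−u).
s = 0.1115 × 18.8 / (1 − 0.1115) = 2.0962 / 0.8885 ≈ 2.36% per quarter.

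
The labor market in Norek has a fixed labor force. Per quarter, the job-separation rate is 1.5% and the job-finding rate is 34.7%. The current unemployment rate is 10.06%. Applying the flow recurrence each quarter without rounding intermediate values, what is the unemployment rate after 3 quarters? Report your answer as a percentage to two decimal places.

With a fixed labor force, u_{t+1} = u_t + s·(1−u_t) − f·u_t = u_t·(1−s−f) + s.
Here 1−s−f = 0.638 and s = 0.015.
u_1 = 0.100600 × 0.638 + 0.015 = 0.079183.
u_2 = 0.079183 × 0.638 + 0.015 = 0.065519.
u_3 = 0.065519 × 0.638 + 0.015 = 0.056801.

Unemployment rate after three quarters ≈ 5.68%.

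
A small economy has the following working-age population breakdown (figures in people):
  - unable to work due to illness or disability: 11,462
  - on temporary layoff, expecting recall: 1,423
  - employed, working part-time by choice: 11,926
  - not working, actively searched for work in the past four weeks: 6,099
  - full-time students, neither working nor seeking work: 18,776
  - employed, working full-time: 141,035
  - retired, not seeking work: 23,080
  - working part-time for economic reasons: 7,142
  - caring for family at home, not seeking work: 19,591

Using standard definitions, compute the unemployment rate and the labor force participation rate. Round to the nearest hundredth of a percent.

Unemployment rate ≈ 4.49%; labor force participation rate ≈ 69.69%.

Employed = 11,926 + 141,035 + 7,142 = 160,103 (anyone who worked, including part-time for economic reasons, counts as employed).
Unemployed = 1,423 + 6,099 = 7,522 (jobless and actively searching, or on temporary layoff).
Labor force = 160,103 + 7,522 = 167,625.
Not in labor force = 11,462 + 18,776 + 23,080 + 19,591 = 72,909 (those not working and not actively searching are outside the labor force).
Civilian working-age population = 167,625 + 72,909 = 240,534.
Unemployment rate = 7,522 / 167,625 = 4.49%.
Labor force participation rate = 167,625 / 240,534 = 69.69%.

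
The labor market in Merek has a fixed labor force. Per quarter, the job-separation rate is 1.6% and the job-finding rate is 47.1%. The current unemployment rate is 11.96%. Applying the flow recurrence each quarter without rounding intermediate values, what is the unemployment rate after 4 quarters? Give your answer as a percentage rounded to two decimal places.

With a fixed labor force, u_{t+1} = u_t + s·(1−u_t) − f·u_t = u_t·(1−s−f) + s.
Here 1−s−f = 0.513 and s = 0.016.
u_1 = 0.119600 × 0.513 + 0.016 = 0.077355.
u_2 = 0.077355 × 0.513 + 0.016 = 0.055683.
u_3 = 0.055683 × 0.513 + 0.016 = 0.044565.
u_4 = 0.044565 × 0.513 + 0.016 = 0.038862.

Unemployment rate after four quarters ≈ 3.89%.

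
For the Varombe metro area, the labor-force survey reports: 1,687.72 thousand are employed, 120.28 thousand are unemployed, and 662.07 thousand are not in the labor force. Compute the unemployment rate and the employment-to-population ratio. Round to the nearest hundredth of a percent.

Labor force = employed + unemployed = 1,687.72 + 120.28 = 1,808.00 thousand.
Working-age population = 1,808.00 + 662.07 = 2,470.07 thousand.
Unemployment rate = 120.28 / 1,808.00 = 6.65%.
Employment-population ratio = 1,687.72 / 2,470.07 = 68.33%.

Unemployment rate ≈ 6.65%; employment-population ratio ≈ 68.33%.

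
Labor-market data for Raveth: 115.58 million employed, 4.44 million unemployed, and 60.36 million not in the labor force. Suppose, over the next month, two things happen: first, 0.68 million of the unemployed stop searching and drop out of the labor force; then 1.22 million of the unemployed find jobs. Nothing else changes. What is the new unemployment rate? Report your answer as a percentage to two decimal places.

New unemployment rate ≈ 2.13%.

Initially, labor force = 115.58 + 4.44 = 120.02 million, so u = 4.44/120.02 = 3.70%.
After the first change, unemployed and labor force both fall by 0.68 → E = 115.58, U = 3.76, labor force = 119.34 million.
After the second change, unemployed falls and employed rises by 1.22; labor force unchanged → E = 116.80, U = 2.54, labor force = 119.34 million.
New unemployment rate = 2.54 / 119.34 = 2.13%.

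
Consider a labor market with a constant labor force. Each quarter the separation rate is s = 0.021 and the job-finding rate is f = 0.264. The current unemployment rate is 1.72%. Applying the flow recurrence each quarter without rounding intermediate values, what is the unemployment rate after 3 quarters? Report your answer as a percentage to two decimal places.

Unemployment rate after three quarters ≈ 5.30%.

With a fixed labor force, u_{t+1} = u_t + s·(1−u_t) − f·u_t = u_t·(1−s−f) + s.
Here 1−s−f = 0.715 and s = 0.021.
u_1 = 0.017200 × 0.715 + 0.021 = 0.033298.
u_2 = 0.033298 × 0.715 + 0.021 = 0.044808.
u_3 = 0.044808 × 0.715 + 0.021 = 0.053038.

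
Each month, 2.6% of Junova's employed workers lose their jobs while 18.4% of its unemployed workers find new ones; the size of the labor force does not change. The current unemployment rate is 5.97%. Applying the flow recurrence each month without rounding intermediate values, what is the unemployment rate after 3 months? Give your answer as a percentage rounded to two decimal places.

Unemployment rate after three months ≈ 9.22%.

With a fixed labor force, u_{t+1} = u_t + s·(1−u_t) − f·u_t = u_t·(1−s−f) + s.
Here 1−s−f = 0.790 and s = 0.026.
u_1 = 0.059700 × 0.790 + 0.026 = 0.073163.
u_2 = 0.073163 × 0.790 + 0.026 = 0.083799.
u_3 = 0.083799 × 0.790 + 0.026 = 0.092201.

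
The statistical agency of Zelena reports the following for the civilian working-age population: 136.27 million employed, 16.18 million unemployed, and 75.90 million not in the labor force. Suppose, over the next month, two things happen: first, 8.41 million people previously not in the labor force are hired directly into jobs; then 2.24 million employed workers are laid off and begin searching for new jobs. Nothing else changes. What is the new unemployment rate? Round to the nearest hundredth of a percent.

Initially, labor force = 136.27 + 16.18 = 152.45 million, so u = 16.18/152.45 = 10.61%.
After the first change, employed and labor force both rise by 8.41; unemployed unchanged → E = 144.68, U = 16.18, labor force = 160.86 million.
After the second change, employed falls and unemployed rises by 2.24; labor force unchanged → E = 142.44, U = 18.42, labor force = 160.86 million.
New unemployment rate = 18.42 / 160.86 = 11.45%.

New unemployment rate ≈ 11.45%.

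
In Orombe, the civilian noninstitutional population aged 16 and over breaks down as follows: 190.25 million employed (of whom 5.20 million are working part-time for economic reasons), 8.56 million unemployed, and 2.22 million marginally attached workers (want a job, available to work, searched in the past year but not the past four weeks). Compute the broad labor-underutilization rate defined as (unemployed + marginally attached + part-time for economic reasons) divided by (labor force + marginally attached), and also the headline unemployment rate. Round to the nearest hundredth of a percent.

Labor force = 190.25 + 8.56 = 198.81 million.
Numerator = 8.56 + 2.22 + 5.20 = 15.98 million.
Denominator = 198.81 + 2.22 = 201.03 million.
Broad rate = 15.98 / 201.03 = 7.95%.
Headline unemployment rate = 8.56 / 198.81 = 4.31%.

Broad underutilization rate ≈ 7.95%; headline unemployment rate ≈ 4.31%.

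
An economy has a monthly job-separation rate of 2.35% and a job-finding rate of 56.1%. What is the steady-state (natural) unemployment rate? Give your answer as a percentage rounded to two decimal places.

At steady state the flows balance: s·E = f·U, so U/(E+U) = s/(s+f).
u* = 2.35 / (2.35 + 56.1) = 2.35 / 58.45 = 4.02%.

Steady-state unemployment rate ≈ 4.02%.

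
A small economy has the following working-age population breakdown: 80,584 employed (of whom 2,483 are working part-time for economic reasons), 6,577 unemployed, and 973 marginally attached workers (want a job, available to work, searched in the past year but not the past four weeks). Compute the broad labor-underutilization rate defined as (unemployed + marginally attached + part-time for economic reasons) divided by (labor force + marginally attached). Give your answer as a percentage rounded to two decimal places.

Labor force = 80,584 + 6,577 = 87,161.
Numerator = 6,577 + 973 + 2,483 = 10,033.
Denominator = 87,161 + 973 = 88,134.
Broad rate = 10,033 / 88,134 = 11.38%.

Broad underutilization rate ≈ 11.38%.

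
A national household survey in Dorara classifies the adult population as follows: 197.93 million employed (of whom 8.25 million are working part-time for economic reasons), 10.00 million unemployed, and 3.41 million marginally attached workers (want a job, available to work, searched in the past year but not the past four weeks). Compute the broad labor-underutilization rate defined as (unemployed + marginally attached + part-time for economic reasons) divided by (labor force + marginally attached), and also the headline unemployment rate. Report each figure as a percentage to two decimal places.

Broad underutilization rate ≈ 10.25%; headline unemployment rate ≈ 4.81%.

Labor force = 197.93 + 10.00 = 207.93 million.
Numerator = 10.00 + 3.41 + 8.25 = 21.66 million.
Denominator = 207.93 + 3.41 = 211.34 million.
Broad rate = 21.66 / 211.34 = 10.25%.
Headline unemployment rate = 10.00 / 207.93 = 4.81%.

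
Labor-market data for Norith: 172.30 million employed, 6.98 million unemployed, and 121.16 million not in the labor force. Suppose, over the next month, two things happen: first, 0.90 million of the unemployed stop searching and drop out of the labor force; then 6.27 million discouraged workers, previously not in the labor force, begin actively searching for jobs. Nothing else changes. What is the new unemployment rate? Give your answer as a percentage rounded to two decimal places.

Initially, labor force = 172.30 + 6.98 = 179.28 million, so u = 6.98/179.28 = 3.89%.
After the first change, unemployed and labor force both fall by 0.90 → E = 172.30, U = 6.08, labor force = 178.38 million.
After the second change, unemployed and labor force both rise by 6.27 → E = 172.30, U = 12.35, labor force = 184.65 million.
New unemployment rate = 12.35 / 184.65 = 6.69%.

New unemployment rate ≈ 6.69%.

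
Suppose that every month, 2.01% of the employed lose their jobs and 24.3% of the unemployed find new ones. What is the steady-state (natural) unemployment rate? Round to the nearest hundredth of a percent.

Steady-state unemployment rate ≈ 7.64%.

At steady state the flows balance: s·E = f·U, so U/(E+U) = s/(s+f).
u* = 2.01 / (2.01 + 24.3) = 2.01 / 26.31 = 7.64%.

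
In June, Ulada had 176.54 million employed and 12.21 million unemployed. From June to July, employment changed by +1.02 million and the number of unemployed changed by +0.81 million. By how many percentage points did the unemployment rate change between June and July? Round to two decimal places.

June: labor force = 176.54 + 12.21 = 188.75; u = 12.21/188.75 = 6.47%.
July: labor force = 177.56 + 13.02 = 190.58; u = 13.02/190.58 = 6.83%.
Change = 6.83% − 6.47% = +0.36 pp.

The unemployment rate changed by +0.36 percentage points.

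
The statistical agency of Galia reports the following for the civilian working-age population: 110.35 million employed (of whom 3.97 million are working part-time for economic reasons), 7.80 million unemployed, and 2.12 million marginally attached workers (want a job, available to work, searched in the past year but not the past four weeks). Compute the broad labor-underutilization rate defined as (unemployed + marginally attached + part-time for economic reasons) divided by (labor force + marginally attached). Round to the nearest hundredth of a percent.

Broad underutilization rate ≈ 11.55%.

Labor force = 110.35 + 7.80 = 118.15 million.
Numerator = 7.80 + 2.12 + 3.97 = 13.89 million.
Denominator = 118.15 + 2.12 = 120.27 million.
Broad rate = 13.89 / 120.27 = 11.55%.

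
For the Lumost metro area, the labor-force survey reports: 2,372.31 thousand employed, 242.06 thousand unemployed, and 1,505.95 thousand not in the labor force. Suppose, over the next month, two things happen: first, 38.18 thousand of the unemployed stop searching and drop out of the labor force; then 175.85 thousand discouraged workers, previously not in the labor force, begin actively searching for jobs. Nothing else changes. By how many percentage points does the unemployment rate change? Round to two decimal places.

The unemployment rate changes by +4.54 percentage points.

Initially, labor force = 2,372.31 + 242.06 = 2,614.37 thousand, so u = 242.06/2,614.37 = 9.26%.
After the first change, unemployed and labor force both fall by 38.18 → E = 2,372.31, U = 203.88, labor force = 2,576.19 thousand.
After the second change, unemployed and labor force both rise by 175.85 → E = 2,372.31, U = 379.73, labor force = 2,752.04 thousand.
New unemployment rate = 379.73 / 2,752.04 = 13.80%.
Change = 13.80% − 9.26% = +4.54 percentage points.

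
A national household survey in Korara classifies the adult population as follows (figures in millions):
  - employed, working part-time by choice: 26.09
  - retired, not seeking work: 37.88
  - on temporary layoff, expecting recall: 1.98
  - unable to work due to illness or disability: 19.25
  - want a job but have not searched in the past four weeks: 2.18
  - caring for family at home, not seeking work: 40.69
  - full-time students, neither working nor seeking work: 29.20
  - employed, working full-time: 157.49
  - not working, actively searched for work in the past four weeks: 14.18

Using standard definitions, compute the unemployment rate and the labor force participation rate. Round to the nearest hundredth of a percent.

Unemployment rate ≈ 8.09%; labor force participation rate ≈ 60.72%.

Employed = 26.09 + 157.49 = 183.58 million.
Unemployed = 1.98 + 14.18 = 16.16 million (jobless and actively searching, or on temporary layoff).
Labor force = 183.58 + 16.16 = 199.74 million.
Not in labor force = 37.88 + 19.25 + 2.18 + 40.69 + 29.20 = 129.20 million (those not working and not actively searching are outside the labor force — including those who want a job but have given up searching).
Civilian working-age population = 199.74 + 129.20 = 328.94 million.
Unemployment rate = 16.16 / 199.74 = 8.09%.
Labor force participation rate = 199.74 / 328.94 = 60.72%.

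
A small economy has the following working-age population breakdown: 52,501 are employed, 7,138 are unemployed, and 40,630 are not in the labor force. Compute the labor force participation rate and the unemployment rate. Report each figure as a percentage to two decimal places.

Labor force = employed + unemployed = 52,501 + 7,138 = 59,639.
Working-age population = 59,639 + 40,630 = 100,269.
Unemployment rate = 7,138 / 59,639 = 11.97%.
Labor force participation rate = 59,639 / 100,269 = 59.48%.

Labor force participation rate ≈ 59.48%; unemployment rate ≈ 11.97%.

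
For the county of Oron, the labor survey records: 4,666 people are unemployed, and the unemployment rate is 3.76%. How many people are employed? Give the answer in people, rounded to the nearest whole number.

About 119,430 are employed.

Labor force = U / u = 4,666 / 0.0376 ≈ 124,096.
Employed = labor force − unemployed = 124,096 − 4,666 = 119,430.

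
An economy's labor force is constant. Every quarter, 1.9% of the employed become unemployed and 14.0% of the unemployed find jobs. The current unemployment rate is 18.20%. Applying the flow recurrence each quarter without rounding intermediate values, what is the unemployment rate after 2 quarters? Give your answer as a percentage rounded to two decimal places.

With a fixed labor force, u_{t+1} = u_t + s·(1−u_t) − f·u_t = u_t·(1−s−f) + s.
Here 1−s−f = 0.841 and s = 0.019.
u_1 = 0.182000 × 0.841 + 0.019 = 0.172062.
u_2 = 0.172062 × 0.841 + 0.019 = 0.163704.

Unemployment rate after two quarters ≈ 16.37%.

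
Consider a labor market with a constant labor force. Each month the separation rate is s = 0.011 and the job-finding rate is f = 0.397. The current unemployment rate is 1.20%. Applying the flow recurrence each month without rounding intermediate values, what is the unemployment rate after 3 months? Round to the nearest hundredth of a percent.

With a fixed labor force, u_{t+1} = u_t + s·(1−u_t) − f·u_t = u_t·(1−s−f) + s.
Here 1−s−f = 0.592 and s = 0.011.
u_1 = 0.012000 × 0.592 + 0.011 = 0.018104.
u_2 = 0.018104 × 0.592 + 0.011 = 0.021718.
u_3 = 0.021718 × 0.592 + 0.011 = 0.023857.

Unemployment rate after three months ≈ 2.39%.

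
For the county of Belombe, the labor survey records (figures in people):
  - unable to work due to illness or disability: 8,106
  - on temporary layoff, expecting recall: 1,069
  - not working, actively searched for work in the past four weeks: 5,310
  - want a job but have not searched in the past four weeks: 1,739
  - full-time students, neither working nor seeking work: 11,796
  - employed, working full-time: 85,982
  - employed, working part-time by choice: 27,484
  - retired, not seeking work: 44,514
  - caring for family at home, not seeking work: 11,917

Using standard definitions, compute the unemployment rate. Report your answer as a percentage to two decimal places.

Employed = 85,982 + 27,484 = 113,466.
Unemployed = 1,069 + 5,310 = 6,379 (jobless and actively searching, or on temporary layoff).
Labor force = 113,466 + 6,379 = 119,845.
Unemployment rate = 6,379 / 119,845 = 5.32%.

Unemployment rate ≈ 5.32%.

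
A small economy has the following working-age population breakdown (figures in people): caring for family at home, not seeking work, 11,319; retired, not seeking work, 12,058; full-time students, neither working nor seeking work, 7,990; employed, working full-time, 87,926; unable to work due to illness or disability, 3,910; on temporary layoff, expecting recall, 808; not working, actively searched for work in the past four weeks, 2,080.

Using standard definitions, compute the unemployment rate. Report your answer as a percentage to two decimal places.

Unemployment rate ≈ 3.18%.

Employed = 87,926.
Unemployed = 808 + 2,080 = 2,888 (jobless and actively searching, or on temporary layoff).
Labor force = 87,926 + 2,888 = 90,814.
Unemployment rate = 2,888 / 90,814 = 3.18%.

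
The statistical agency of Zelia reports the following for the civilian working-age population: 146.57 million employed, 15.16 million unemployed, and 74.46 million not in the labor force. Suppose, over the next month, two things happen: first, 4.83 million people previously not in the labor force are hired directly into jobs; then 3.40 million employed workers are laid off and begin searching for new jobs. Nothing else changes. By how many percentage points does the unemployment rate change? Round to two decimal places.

The unemployment rate changes by +1.77 percentage points.

Initially, labor force = 146.57 + 15.16 = 161.73 million, so u = 15.16/161.73 = 9.37%.
After the first change, employed and labor force both rise by 4.83; unemployed unchanged → E = 151.40, U = 15.16, labor force = 166.56 million.
After the second change, employed falls and unemployed rises by 3.40; labor force unchanged → E = 148.00, U = 18.56, labor force = 166.56 million.
New unemployment rate = 18.56 / 166.56 = 11.14%.
Change = 11.14% − 9.37% = +1.77 percentage points.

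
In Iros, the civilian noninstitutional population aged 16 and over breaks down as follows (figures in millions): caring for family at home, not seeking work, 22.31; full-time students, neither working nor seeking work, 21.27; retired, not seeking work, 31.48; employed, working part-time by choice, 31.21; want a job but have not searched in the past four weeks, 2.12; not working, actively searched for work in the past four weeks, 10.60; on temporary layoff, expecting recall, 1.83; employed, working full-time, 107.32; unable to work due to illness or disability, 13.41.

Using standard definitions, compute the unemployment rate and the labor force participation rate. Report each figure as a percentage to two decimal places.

Unemployment rate ≈ 8.23%; labor force participation rate ≈ 62.50%.

Employed = 31.21 + 107.32 = 138.53 million.
Unemployed = 10.60 + 1.83 = 12.43 million (jobless and actively searching, or on temporary layoff).
Labor force = 138.53 + 12.43 = 150.96 million.
Not in labor force = 22.31 + 21.27 + 31.48 + 2.12 + 13.41 = 90.59 million (those not working and not actively searching are outside the labor force — including those who want a job but have given up searching).
Civilian working-age population = 150.96 + 90.59 = 241.55 million.
Unemployment rate = 12.43 / 150.96 = 8.23%.
Labor force participation rate = 150.96 / 241.55 = 62.50%.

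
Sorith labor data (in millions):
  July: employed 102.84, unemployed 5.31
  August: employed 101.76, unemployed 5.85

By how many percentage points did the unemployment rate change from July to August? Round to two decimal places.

July: labor force = 102.84 + 5.31 = 108.15; u = 5.31/108.15 = 4.91%.
August: labor force = 101.76 + 5.85 = 107.61; u = 5.85/107.61 = 5.44%.
Change = 5.44% − 4.91% = +0.53 pp.

The unemployment rate changed by +0.53 percentage points.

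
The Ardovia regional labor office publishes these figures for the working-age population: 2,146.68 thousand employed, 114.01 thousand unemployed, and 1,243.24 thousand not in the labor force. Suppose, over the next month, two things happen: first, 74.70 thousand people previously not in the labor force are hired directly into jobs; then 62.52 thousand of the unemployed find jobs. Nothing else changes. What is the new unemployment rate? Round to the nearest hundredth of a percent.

Initially, labor force = 2,146.68 + 114.01 = 2,260.69 thousand, so u = 114.01/2,260.69 = 5.04%.
After the first change, employed and labor force both rise by 74.70; unemployed unchanged → E = 2,221.38, U = 114.01, labor force = 2,335.39 thousand.
After the second change, unemployed falls and employed rises by 62.52; labor force unchanged → E = 2,283.90, U = 51.49, labor force = 2,335.39 thousand.
New unemployment rate = 51.49 / 2,335.39 = 2.20%.

New unemployment rate ≈ 2.20%.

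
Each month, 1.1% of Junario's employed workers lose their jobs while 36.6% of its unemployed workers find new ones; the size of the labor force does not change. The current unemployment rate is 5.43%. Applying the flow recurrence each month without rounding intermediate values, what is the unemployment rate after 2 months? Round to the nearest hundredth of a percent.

With a fixed labor force, u_{t+1} = u_t + s·(1−u_t) − f·u_t = u_t·(1−s−f) + s.
Here 1−s−f = 0.623 and s = 0.011.
u_1 = 0.054300 × 0.623 + 0.011 = 0.044829.
u_2 = 0.044829 × 0.623 + 0.011 = 0.038928.

Unemployment rate after two months ≈ 3.89%.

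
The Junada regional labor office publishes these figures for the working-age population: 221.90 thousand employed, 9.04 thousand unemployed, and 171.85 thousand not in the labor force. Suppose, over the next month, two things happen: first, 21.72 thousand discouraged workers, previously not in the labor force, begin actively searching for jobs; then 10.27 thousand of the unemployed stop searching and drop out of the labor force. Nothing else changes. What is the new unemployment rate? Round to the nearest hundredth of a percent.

New unemployment rate ≈ 8.45%.

Initially, labor force = 221.90 + 9.04 = 230.94 thousand, so u = 9.04/230.94 = 3.91%.
After the first change, unemployed and labor force both rise by 21.72 → E = 221.90, U = 30.76, labor force = 252.66 thousand.
After the second change, unemployed and labor force both fall by 10.27 → E = 221.90, U = 20.49, labor force = 242.39 thousand.
New unemployment rate = 20.49 / 242.39 = 8.45%.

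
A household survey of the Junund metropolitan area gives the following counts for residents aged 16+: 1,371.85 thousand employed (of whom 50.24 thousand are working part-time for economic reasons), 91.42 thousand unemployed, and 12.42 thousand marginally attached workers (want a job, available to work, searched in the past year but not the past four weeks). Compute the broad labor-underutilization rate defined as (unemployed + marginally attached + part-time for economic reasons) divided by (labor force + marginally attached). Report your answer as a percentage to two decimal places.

Labor force = 1,371.85 + 91.42 = 1,463.27 thousand.
Numerator = 91.42 + 12.42 + 50.24 = 154.08 thousand.
Denominator = 1,463.27 + 12.42 = 1,475.69 thousand.
Broad rate = 154.08 / 1,475.69 = 10.44%.

Broad underutilization rate ≈ 10.44%.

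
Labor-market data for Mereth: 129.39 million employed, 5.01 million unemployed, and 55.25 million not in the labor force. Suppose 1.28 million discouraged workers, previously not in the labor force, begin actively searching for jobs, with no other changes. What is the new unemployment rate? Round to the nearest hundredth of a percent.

Initially, labor force = 129.39 + 5.01 = 134.40 million, so u = 5.01/134.40 = 3.73%.
After the change, unemployed and labor force both rise by 1.28 → E = 129.39, U = 6.29, labor force = 135.68 million.
New unemployment rate = 6.29 / 135.68 = 4.64%.

New unemployment rate ≈ 4.64%.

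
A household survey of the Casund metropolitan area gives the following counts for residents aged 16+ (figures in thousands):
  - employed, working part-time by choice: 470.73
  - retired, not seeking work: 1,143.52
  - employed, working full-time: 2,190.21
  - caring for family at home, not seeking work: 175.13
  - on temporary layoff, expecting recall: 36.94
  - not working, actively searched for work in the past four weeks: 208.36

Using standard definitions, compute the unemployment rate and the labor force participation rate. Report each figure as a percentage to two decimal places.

Employed = 470.73 + 2,190.21 = 2,660.94 thousand.
Unemployed = 36.94 + 208.36 = 245.30 thousand (jobless and actively searching, or on temporary layoff).
Labor force = 2,660.94 + 245.30 = 2,906.24 thousand.
Not in labor force = 1,143.52 + 175.13 = 1,318.65 thousand (those not working and not actively searching are outside the labor force).
Civilian working-age population = 2,906.24 + 1,318.65 = 4,224.89 thousand.
Unemployment rate = 245.30 / 2,906.24 = 8.44%.
Labor force participation rate = 2,906.24 / 4,224.89 = 68.79%.

Unemployment rate ≈ 8.44%; labor force participation rate ≈ 68.79%.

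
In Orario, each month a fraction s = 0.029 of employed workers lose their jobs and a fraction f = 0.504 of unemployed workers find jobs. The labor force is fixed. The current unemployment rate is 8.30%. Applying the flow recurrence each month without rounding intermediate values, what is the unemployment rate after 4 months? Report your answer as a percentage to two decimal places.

With a fixed labor force, u_{t+1} = u_t + s·(1−u_t) − f·u_t = u_t·(1−s−f) + s.
Here 1−s−f = 0.467 and s = 0.029.
u_1 = 0.083000 × 0.467 + 0.029 = 0.067761.
u_2 = 0.067761 × 0.467 + 0.029 = 0.060644.
u_3 = 0.060644 × 0.467 + 0.029 = 0.057321.
u_4 = 0.057321 × 0.467 + 0.029 = 0.055769.

Unemployment rate after four months ≈ 5.58%.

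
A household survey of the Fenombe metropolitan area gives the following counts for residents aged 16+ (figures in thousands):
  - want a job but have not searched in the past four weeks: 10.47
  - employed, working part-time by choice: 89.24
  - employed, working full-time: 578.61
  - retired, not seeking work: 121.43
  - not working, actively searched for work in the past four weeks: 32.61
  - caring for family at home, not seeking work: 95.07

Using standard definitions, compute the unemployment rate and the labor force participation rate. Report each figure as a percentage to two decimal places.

Employed = 89.24 + 578.61 = 667.85 thousand.
Unemployed = 32.61 thousand.
Labor force = 667.85 + 32.61 = 700.46 thousand.
Not in labor force = 10.47 + 121.43 + 95.07 = 226.97 thousand (those not working and not actively searching are outside the labor force — including those who want a job but have given up searching).
Civilian working-age population = 700.46 + 226.97 = 927.43 thousand.
Unemployment rate = 32.61 / 700.46 = 4.66%.
Labor force participation rate = 700.46 / 927.43 = 75.53%.

Unemployment rate ≈ 4.66%; labor force participation rate ≈ 75.53%.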